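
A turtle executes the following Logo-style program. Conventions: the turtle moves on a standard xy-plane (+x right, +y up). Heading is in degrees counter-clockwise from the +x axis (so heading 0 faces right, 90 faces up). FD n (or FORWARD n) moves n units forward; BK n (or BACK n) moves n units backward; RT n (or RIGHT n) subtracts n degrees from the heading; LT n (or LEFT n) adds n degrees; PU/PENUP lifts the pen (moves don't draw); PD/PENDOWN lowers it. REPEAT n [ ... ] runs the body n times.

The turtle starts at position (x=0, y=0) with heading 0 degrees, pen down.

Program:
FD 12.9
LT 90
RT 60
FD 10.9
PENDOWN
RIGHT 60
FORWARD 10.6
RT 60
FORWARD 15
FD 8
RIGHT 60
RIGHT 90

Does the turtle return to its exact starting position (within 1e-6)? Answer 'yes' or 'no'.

Answer: no

Derivation:
Executing turtle program step by step:
Start: pos=(0,0), heading=0, pen down
FD 12.9: (0,0) -> (12.9,0) [heading=0, draw]
LT 90: heading 0 -> 90
RT 60: heading 90 -> 30
FD 10.9: (12.9,0) -> (22.34,5.45) [heading=30, draw]
PD: pen down
RT 60: heading 30 -> 330
FD 10.6: (22.34,5.45) -> (31.52,0.15) [heading=330, draw]
RT 60: heading 330 -> 270
FD 15: (31.52,0.15) -> (31.52,-14.85) [heading=270, draw]
FD 8: (31.52,-14.85) -> (31.52,-22.85) [heading=270, draw]
RT 60: heading 270 -> 210
RT 90: heading 210 -> 120
Final: pos=(31.52,-22.85), heading=120, 5 segment(s) drawn

Start position: (0, 0)
Final position: (31.52, -22.85)
Distance = 38.931; >= 1e-6 -> NOT closed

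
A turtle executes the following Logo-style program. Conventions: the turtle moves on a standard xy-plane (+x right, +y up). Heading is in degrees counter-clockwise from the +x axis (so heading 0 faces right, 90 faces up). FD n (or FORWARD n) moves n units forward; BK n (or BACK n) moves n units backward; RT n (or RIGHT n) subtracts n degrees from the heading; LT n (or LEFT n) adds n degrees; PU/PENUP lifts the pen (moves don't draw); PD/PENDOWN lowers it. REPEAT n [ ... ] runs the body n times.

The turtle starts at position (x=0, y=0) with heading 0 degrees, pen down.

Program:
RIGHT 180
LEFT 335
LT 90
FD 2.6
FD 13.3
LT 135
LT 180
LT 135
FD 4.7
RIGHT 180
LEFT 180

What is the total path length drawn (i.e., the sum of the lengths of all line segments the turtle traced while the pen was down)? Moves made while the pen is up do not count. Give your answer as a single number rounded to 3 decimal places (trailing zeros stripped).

Executing turtle program step by step:
Start: pos=(0,0), heading=0, pen down
RT 180: heading 0 -> 180
LT 335: heading 180 -> 155
LT 90: heading 155 -> 245
FD 2.6: (0,0) -> (-1.099,-2.356) [heading=245, draw]
FD 13.3: (-1.099,-2.356) -> (-6.72,-14.41) [heading=245, draw]
LT 135: heading 245 -> 20
LT 180: heading 20 -> 200
LT 135: heading 200 -> 335
FD 4.7: (-6.72,-14.41) -> (-2.46,-16.397) [heading=335, draw]
RT 180: heading 335 -> 155
LT 180: heading 155 -> 335
Final: pos=(-2.46,-16.397), heading=335, 3 segment(s) drawn

Segment lengths:
  seg 1: (0,0) -> (-1.099,-2.356), length = 2.6
  seg 2: (-1.099,-2.356) -> (-6.72,-14.41), length = 13.3
  seg 3: (-6.72,-14.41) -> (-2.46,-16.397), length = 4.7
Total = 20.6

Answer: 20.6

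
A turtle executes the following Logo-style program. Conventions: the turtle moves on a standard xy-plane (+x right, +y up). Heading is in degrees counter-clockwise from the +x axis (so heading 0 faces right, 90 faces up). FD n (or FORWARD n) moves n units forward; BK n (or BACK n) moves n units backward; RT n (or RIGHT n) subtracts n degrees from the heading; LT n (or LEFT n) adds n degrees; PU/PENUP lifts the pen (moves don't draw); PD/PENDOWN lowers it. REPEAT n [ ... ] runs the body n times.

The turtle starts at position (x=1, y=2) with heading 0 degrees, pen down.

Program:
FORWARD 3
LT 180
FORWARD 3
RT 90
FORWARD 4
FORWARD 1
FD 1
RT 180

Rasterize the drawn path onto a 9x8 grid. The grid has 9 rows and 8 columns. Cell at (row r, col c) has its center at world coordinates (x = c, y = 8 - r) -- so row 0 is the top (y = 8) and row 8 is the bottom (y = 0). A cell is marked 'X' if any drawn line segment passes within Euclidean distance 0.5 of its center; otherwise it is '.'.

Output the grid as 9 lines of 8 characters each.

Answer: .X......
.X......
.X......
.X......
.X......
.X......
.XXXX...
........
........

Derivation:
Segment 0: (1,2) -> (4,2)
Segment 1: (4,2) -> (1,2)
Segment 2: (1,2) -> (1,6)
Segment 3: (1,6) -> (1,7)
Segment 4: (1,7) -> (1,8)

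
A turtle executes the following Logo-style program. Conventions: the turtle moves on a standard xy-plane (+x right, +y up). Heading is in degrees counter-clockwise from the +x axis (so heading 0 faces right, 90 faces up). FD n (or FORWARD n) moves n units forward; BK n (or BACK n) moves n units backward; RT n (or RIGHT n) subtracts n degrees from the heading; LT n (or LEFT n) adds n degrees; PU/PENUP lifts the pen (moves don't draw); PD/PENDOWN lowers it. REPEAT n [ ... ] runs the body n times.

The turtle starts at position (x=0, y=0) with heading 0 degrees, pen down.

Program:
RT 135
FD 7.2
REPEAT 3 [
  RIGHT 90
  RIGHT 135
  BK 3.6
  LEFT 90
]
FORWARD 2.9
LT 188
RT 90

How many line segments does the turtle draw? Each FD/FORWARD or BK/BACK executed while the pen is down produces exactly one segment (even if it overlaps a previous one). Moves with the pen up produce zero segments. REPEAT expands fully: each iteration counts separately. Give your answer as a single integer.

Answer: 5

Derivation:
Executing turtle program step by step:
Start: pos=(0,0), heading=0, pen down
RT 135: heading 0 -> 225
FD 7.2: (0,0) -> (-5.091,-5.091) [heading=225, draw]
REPEAT 3 [
  -- iteration 1/3 --
  RT 90: heading 225 -> 135
  RT 135: heading 135 -> 0
  BK 3.6: (-5.091,-5.091) -> (-8.691,-5.091) [heading=0, draw]
  LT 90: heading 0 -> 90
  -- iteration 2/3 --
  RT 90: heading 90 -> 0
  RT 135: heading 0 -> 225
  BK 3.6: (-8.691,-5.091) -> (-6.146,-2.546) [heading=225, draw]
  LT 90: heading 225 -> 315
  -- iteration 3/3 --
  RT 90: heading 315 -> 225
  RT 135: heading 225 -> 90
  BK 3.6: (-6.146,-2.546) -> (-6.146,-6.146) [heading=90, draw]
  LT 90: heading 90 -> 180
]
FD 2.9: (-6.146,-6.146) -> (-9.046,-6.146) [heading=180, draw]
LT 188: heading 180 -> 8
RT 90: heading 8 -> 278
Final: pos=(-9.046,-6.146), heading=278, 5 segment(s) drawn
Segments drawn: 5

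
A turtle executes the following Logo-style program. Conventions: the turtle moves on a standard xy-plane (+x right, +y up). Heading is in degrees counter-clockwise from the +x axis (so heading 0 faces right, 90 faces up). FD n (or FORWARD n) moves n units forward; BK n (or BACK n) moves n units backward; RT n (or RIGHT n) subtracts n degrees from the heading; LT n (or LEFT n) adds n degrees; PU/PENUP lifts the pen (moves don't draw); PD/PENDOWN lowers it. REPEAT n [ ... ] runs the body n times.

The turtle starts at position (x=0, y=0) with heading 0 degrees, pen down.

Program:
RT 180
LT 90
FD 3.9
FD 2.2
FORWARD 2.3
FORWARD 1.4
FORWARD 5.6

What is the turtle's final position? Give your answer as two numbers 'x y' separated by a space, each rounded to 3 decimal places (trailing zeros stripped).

Answer: 0 -15.4

Derivation:
Executing turtle program step by step:
Start: pos=(0,0), heading=0, pen down
RT 180: heading 0 -> 180
LT 90: heading 180 -> 270
FD 3.9: (0,0) -> (0,-3.9) [heading=270, draw]
FD 2.2: (0,-3.9) -> (0,-6.1) [heading=270, draw]
FD 2.3: (0,-6.1) -> (0,-8.4) [heading=270, draw]
FD 1.4: (0,-8.4) -> (0,-9.8) [heading=270, draw]
FD 5.6: (0,-9.8) -> (0,-15.4) [heading=270, draw]
Final: pos=(0,-15.4), heading=270, 5 segment(s) drawn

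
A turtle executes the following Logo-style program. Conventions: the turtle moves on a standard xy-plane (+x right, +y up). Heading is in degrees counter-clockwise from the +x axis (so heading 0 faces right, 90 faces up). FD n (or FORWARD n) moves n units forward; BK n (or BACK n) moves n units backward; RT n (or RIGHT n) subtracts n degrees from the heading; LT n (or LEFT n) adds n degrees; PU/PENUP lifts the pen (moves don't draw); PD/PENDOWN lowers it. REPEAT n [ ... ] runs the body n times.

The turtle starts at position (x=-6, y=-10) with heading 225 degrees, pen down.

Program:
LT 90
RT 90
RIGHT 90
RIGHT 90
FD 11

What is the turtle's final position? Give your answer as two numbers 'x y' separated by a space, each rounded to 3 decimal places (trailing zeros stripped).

Answer: 1.778 -2.222

Derivation:
Executing turtle program step by step:
Start: pos=(-6,-10), heading=225, pen down
LT 90: heading 225 -> 315
RT 90: heading 315 -> 225
RT 90: heading 225 -> 135
RT 90: heading 135 -> 45
FD 11: (-6,-10) -> (1.778,-2.222) [heading=45, draw]
Final: pos=(1.778,-2.222), heading=45, 1 segment(s) drawn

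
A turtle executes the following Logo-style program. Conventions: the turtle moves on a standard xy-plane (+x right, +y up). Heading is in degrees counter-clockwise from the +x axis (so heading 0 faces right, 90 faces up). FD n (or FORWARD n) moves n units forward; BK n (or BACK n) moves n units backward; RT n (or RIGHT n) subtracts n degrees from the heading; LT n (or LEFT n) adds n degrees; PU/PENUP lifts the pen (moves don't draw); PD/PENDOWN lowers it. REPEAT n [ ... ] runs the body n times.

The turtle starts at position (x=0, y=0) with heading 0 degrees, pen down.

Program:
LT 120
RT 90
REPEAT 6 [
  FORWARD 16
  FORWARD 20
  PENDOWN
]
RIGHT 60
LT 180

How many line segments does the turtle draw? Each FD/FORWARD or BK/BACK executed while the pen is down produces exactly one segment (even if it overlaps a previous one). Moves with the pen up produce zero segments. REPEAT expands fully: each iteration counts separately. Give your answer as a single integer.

Executing turtle program step by step:
Start: pos=(0,0), heading=0, pen down
LT 120: heading 0 -> 120
RT 90: heading 120 -> 30
REPEAT 6 [
  -- iteration 1/6 --
  FD 16: (0,0) -> (13.856,8) [heading=30, draw]
  FD 20: (13.856,8) -> (31.177,18) [heading=30, draw]
  PD: pen down
  -- iteration 2/6 --
  FD 16: (31.177,18) -> (45.033,26) [heading=30, draw]
  FD 20: (45.033,26) -> (62.354,36) [heading=30, draw]
  PD: pen down
  -- iteration 3/6 --
  FD 16: (62.354,36) -> (76.21,44) [heading=30, draw]
  FD 20: (76.21,44) -> (93.531,54) [heading=30, draw]
  PD: pen down
  -- iteration 4/6 --
  FD 16: (93.531,54) -> (107.387,62) [heading=30, draw]
  FD 20: (107.387,62) -> (124.708,72) [heading=30, draw]
  PD: pen down
  -- iteration 5/6 --
  FD 16: (124.708,72) -> (138.564,80) [heading=30, draw]
  FD 20: (138.564,80) -> (155.885,90) [heading=30, draw]
  PD: pen down
  -- iteration 6/6 --
  FD 16: (155.885,90) -> (169.741,98) [heading=30, draw]
  FD 20: (169.741,98) -> (187.061,108) [heading=30, draw]
  PD: pen down
]
RT 60: heading 30 -> 330
LT 180: heading 330 -> 150
Final: pos=(187.061,108), heading=150, 12 segment(s) drawn
Segments drawn: 12

Answer: 12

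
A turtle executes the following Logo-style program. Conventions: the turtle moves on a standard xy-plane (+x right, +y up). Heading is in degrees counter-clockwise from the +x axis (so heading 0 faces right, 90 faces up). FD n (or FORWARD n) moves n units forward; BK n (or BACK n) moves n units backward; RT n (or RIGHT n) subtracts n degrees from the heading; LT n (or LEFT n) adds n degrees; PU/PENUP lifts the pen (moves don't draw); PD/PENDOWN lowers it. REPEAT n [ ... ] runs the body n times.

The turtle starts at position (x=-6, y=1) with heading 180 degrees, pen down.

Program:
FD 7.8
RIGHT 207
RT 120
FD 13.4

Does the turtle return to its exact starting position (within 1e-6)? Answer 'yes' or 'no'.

Executing turtle program step by step:
Start: pos=(-6,1), heading=180, pen down
FD 7.8: (-6,1) -> (-13.8,1) [heading=180, draw]
RT 207: heading 180 -> 333
RT 120: heading 333 -> 213
FD 13.4: (-13.8,1) -> (-25.038,-6.298) [heading=213, draw]
Final: pos=(-25.038,-6.298), heading=213, 2 segment(s) drawn

Start position: (-6, 1)
Final position: (-25.038, -6.298)
Distance = 20.389; >= 1e-6 -> NOT closed

Answer: no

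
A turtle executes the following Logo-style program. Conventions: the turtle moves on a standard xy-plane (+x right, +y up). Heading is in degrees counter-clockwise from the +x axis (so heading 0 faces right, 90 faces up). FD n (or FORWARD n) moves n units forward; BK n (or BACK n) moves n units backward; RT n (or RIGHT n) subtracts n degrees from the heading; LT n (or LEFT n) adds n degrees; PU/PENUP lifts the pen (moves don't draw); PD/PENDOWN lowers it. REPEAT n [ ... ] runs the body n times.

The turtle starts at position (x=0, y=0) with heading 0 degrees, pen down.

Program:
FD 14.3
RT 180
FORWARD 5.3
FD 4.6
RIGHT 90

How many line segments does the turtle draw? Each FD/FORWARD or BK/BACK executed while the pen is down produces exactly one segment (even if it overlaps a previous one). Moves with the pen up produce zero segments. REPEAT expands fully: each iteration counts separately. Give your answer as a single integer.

Answer: 3

Derivation:
Executing turtle program step by step:
Start: pos=(0,0), heading=0, pen down
FD 14.3: (0,0) -> (14.3,0) [heading=0, draw]
RT 180: heading 0 -> 180
FD 5.3: (14.3,0) -> (9,0) [heading=180, draw]
FD 4.6: (9,0) -> (4.4,0) [heading=180, draw]
RT 90: heading 180 -> 90
Final: pos=(4.4,0), heading=90, 3 segment(s) drawn
Segments drawn: 3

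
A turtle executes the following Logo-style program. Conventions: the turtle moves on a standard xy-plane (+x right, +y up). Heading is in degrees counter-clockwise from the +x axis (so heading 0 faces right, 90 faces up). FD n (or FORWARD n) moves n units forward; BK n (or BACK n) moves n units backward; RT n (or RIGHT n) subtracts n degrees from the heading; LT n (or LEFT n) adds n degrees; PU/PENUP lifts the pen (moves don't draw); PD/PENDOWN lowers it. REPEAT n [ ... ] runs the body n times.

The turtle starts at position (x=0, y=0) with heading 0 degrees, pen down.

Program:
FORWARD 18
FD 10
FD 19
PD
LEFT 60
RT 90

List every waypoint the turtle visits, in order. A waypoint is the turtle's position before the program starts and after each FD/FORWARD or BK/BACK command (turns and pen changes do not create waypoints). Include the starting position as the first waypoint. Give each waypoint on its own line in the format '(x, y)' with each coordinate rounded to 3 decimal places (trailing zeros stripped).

Answer: (0, 0)
(18, 0)
(28, 0)
(47, 0)

Derivation:
Executing turtle program step by step:
Start: pos=(0,0), heading=0, pen down
FD 18: (0,0) -> (18,0) [heading=0, draw]
FD 10: (18,0) -> (28,0) [heading=0, draw]
FD 19: (28,0) -> (47,0) [heading=0, draw]
PD: pen down
LT 60: heading 0 -> 60
RT 90: heading 60 -> 330
Final: pos=(47,0), heading=330, 3 segment(s) drawn
Waypoints (4 total):
(0, 0)
(18, 0)
(28, 0)
(47, 0)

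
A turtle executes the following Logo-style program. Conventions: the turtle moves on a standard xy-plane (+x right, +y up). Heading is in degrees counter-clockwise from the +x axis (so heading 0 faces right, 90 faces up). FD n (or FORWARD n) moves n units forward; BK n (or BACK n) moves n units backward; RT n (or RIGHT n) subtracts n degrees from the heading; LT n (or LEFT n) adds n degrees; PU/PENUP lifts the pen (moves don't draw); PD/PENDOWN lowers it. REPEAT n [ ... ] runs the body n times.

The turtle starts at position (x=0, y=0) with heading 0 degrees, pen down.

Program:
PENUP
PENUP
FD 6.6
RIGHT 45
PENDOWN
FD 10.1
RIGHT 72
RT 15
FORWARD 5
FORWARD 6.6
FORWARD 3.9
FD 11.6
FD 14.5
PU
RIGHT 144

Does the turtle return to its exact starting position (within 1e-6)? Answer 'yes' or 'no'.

Executing turtle program step by step:
Start: pos=(0,0), heading=0, pen down
PU: pen up
PU: pen up
FD 6.6: (0,0) -> (6.6,0) [heading=0, move]
RT 45: heading 0 -> 315
PD: pen down
FD 10.1: (6.6,0) -> (13.742,-7.142) [heading=315, draw]
RT 72: heading 315 -> 243
RT 15: heading 243 -> 228
FD 5: (13.742,-7.142) -> (10.396,-10.858) [heading=228, draw]
FD 6.6: (10.396,-10.858) -> (5.98,-15.762) [heading=228, draw]
FD 3.9: (5.98,-15.762) -> (3.37,-18.661) [heading=228, draw]
FD 11.6: (3.37,-18.661) -> (-4.392,-27.281) [heading=228, draw]
FD 14.5: (-4.392,-27.281) -> (-14.094,-38.057) [heading=228, draw]
PU: pen up
RT 144: heading 228 -> 84
Final: pos=(-14.094,-38.057), heading=84, 6 segment(s) drawn

Start position: (0, 0)
Final position: (-14.094, -38.057)
Distance = 40.583; >= 1e-6 -> NOT closed

Answer: no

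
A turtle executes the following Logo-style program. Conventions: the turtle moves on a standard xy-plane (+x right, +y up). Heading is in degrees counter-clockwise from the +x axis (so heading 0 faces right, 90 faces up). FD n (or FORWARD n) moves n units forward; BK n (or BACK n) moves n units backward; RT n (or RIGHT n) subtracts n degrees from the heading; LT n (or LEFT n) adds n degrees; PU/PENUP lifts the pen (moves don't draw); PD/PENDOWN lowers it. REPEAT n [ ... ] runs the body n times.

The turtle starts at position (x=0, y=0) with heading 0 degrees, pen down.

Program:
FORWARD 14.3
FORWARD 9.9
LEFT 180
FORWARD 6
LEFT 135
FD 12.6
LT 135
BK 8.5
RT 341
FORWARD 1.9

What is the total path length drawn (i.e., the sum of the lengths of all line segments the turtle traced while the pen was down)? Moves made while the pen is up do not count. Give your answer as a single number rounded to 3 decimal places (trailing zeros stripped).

Executing turtle program step by step:
Start: pos=(0,0), heading=0, pen down
FD 14.3: (0,0) -> (14.3,0) [heading=0, draw]
FD 9.9: (14.3,0) -> (24.2,0) [heading=0, draw]
LT 180: heading 0 -> 180
FD 6: (24.2,0) -> (18.2,0) [heading=180, draw]
LT 135: heading 180 -> 315
FD 12.6: (18.2,0) -> (27.11,-8.91) [heading=315, draw]
LT 135: heading 315 -> 90
BK 8.5: (27.11,-8.91) -> (27.11,-17.41) [heading=90, draw]
RT 341: heading 90 -> 109
FD 1.9: (27.11,-17.41) -> (26.491,-15.613) [heading=109, draw]
Final: pos=(26.491,-15.613), heading=109, 6 segment(s) drawn

Segment lengths:
  seg 1: (0,0) -> (14.3,0), length = 14.3
  seg 2: (14.3,0) -> (24.2,0), length = 9.9
  seg 3: (24.2,0) -> (18.2,0), length = 6
  seg 4: (18.2,0) -> (27.11,-8.91), length = 12.6
  seg 5: (27.11,-8.91) -> (27.11,-17.41), length = 8.5
  seg 6: (27.11,-17.41) -> (26.491,-15.613), length = 1.9
Total = 53.2

Answer: 53.2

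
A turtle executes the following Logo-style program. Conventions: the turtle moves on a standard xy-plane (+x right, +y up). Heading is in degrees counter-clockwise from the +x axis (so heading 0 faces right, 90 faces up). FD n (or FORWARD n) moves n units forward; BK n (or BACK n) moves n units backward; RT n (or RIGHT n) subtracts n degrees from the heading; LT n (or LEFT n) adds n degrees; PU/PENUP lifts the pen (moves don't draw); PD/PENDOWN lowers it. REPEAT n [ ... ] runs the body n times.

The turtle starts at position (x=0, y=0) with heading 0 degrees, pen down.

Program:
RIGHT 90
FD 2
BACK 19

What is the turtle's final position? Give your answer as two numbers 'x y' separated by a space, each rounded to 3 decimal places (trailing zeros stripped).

Answer: 0 17

Derivation:
Executing turtle program step by step:
Start: pos=(0,0), heading=0, pen down
RT 90: heading 0 -> 270
FD 2: (0,0) -> (0,-2) [heading=270, draw]
BK 19: (0,-2) -> (0,17) [heading=270, draw]
Final: pos=(0,17), heading=270, 2 segment(s) drawn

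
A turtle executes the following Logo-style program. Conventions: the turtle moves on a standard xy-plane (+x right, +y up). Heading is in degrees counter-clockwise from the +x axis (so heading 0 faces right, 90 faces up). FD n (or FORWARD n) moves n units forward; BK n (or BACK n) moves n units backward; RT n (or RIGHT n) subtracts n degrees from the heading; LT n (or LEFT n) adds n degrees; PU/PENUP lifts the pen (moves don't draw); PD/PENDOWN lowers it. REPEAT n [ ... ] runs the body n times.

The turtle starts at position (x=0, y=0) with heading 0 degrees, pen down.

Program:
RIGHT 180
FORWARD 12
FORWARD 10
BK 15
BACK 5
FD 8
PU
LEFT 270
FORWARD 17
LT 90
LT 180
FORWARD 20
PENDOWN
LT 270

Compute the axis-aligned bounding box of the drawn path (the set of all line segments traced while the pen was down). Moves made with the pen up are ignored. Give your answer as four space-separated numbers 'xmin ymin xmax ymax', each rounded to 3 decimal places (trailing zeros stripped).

Answer: -22 0 0 0

Derivation:
Executing turtle program step by step:
Start: pos=(0,0), heading=0, pen down
RT 180: heading 0 -> 180
FD 12: (0,0) -> (-12,0) [heading=180, draw]
FD 10: (-12,0) -> (-22,0) [heading=180, draw]
BK 15: (-22,0) -> (-7,0) [heading=180, draw]
BK 5: (-7,0) -> (-2,0) [heading=180, draw]
FD 8: (-2,0) -> (-10,0) [heading=180, draw]
PU: pen up
LT 270: heading 180 -> 90
FD 17: (-10,0) -> (-10,17) [heading=90, move]
LT 90: heading 90 -> 180
LT 180: heading 180 -> 0
FD 20: (-10,17) -> (10,17) [heading=0, move]
PD: pen down
LT 270: heading 0 -> 270
Final: pos=(10,17), heading=270, 5 segment(s) drawn

Segment endpoints: x in {-22, -12, -10, -7, -2, 0}, y in {0, 0, 0, 0, 0, 0}
xmin=-22, ymin=0, xmax=0, ymax=0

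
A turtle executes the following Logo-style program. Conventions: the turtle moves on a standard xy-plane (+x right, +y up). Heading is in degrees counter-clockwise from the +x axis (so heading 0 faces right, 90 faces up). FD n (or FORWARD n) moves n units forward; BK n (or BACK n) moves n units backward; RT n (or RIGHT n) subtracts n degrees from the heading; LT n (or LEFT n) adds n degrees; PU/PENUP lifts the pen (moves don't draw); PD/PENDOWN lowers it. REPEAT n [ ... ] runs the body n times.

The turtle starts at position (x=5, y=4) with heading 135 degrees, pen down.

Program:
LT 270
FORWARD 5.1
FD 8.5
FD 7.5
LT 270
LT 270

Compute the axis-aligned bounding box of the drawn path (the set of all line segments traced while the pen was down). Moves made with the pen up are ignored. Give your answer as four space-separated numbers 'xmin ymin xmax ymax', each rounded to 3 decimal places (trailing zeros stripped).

Answer: 5 4 19.92 18.92

Derivation:
Executing turtle program step by step:
Start: pos=(5,4), heading=135, pen down
LT 270: heading 135 -> 45
FD 5.1: (5,4) -> (8.606,7.606) [heading=45, draw]
FD 8.5: (8.606,7.606) -> (14.617,13.617) [heading=45, draw]
FD 7.5: (14.617,13.617) -> (19.92,18.92) [heading=45, draw]
LT 270: heading 45 -> 315
LT 270: heading 315 -> 225
Final: pos=(19.92,18.92), heading=225, 3 segment(s) drawn

Segment endpoints: x in {5, 8.606, 14.617, 19.92}, y in {4, 7.606, 13.617, 18.92}
xmin=5, ymin=4, xmax=19.92, ymax=18.92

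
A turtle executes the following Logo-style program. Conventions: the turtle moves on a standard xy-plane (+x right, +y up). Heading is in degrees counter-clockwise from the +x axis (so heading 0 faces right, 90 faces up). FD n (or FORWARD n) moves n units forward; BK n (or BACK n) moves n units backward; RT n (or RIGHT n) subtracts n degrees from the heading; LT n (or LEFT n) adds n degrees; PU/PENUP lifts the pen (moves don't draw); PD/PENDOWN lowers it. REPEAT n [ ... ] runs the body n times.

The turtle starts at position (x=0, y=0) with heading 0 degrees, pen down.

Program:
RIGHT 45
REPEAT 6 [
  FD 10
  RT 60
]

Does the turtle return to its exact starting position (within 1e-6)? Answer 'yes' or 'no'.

Executing turtle program step by step:
Start: pos=(0,0), heading=0, pen down
RT 45: heading 0 -> 315
REPEAT 6 [
  -- iteration 1/6 --
  FD 10: (0,0) -> (7.071,-7.071) [heading=315, draw]
  RT 60: heading 315 -> 255
  -- iteration 2/6 --
  FD 10: (7.071,-7.071) -> (4.483,-16.73) [heading=255, draw]
  RT 60: heading 255 -> 195
  -- iteration 3/6 --
  FD 10: (4.483,-16.73) -> (-5.176,-19.319) [heading=195, draw]
  RT 60: heading 195 -> 135
  -- iteration 4/6 --
  FD 10: (-5.176,-19.319) -> (-12.247,-12.247) [heading=135, draw]
  RT 60: heading 135 -> 75
  -- iteration 5/6 --
  FD 10: (-12.247,-12.247) -> (-9.659,-2.588) [heading=75, draw]
  RT 60: heading 75 -> 15
  -- iteration 6/6 --
  FD 10: (-9.659,-2.588) -> (0,0) [heading=15, draw]
  RT 60: heading 15 -> 315
]
Final: pos=(0,0), heading=315, 6 segment(s) drawn

Start position: (0, 0)
Final position: (0, 0)
Distance = 0; < 1e-6 -> CLOSED

Answer: yes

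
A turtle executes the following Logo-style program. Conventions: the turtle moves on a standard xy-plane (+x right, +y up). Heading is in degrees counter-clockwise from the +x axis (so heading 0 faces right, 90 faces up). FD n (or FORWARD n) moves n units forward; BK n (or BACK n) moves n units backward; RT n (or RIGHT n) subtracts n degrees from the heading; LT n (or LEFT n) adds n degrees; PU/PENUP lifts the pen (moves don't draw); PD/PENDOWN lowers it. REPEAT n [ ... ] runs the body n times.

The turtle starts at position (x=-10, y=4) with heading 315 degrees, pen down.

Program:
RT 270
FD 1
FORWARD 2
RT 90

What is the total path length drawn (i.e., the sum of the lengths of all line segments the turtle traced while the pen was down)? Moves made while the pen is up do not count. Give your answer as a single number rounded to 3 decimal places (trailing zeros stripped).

Executing turtle program step by step:
Start: pos=(-10,4), heading=315, pen down
RT 270: heading 315 -> 45
FD 1: (-10,4) -> (-9.293,4.707) [heading=45, draw]
FD 2: (-9.293,4.707) -> (-7.879,6.121) [heading=45, draw]
RT 90: heading 45 -> 315
Final: pos=(-7.879,6.121), heading=315, 2 segment(s) drawn

Segment lengths:
  seg 1: (-10,4) -> (-9.293,4.707), length = 1
  seg 2: (-9.293,4.707) -> (-7.879,6.121), length = 2
Total = 3

Answer: 3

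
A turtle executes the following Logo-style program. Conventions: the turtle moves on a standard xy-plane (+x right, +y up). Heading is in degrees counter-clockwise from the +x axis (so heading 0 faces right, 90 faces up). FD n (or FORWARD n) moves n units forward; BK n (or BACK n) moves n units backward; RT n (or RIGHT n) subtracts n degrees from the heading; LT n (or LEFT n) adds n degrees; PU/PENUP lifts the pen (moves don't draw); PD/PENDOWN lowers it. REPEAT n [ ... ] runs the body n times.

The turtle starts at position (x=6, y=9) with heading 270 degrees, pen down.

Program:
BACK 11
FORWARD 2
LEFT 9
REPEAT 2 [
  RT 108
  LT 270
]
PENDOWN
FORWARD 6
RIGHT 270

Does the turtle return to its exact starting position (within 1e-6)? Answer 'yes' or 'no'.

Executing turtle program step by step:
Start: pos=(6,9), heading=270, pen down
BK 11: (6,9) -> (6,20) [heading=270, draw]
FD 2: (6,20) -> (6,18) [heading=270, draw]
LT 9: heading 270 -> 279
REPEAT 2 [
  -- iteration 1/2 --
  RT 108: heading 279 -> 171
  LT 270: heading 171 -> 81
  -- iteration 2/2 --
  RT 108: heading 81 -> 333
  LT 270: heading 333 -> 243
]
PD: pen down
FD 6: (6,18) -> (3.276,12.654) [heading=243, draw]
RT 270: heading 243 -> 333
Final: pos=(3.276,12.654), heading=333, 3 segment(s) drawn

Start position: (6, 9)
Final position: (3.276, 12.654)
Distance = 4.558; >= 1e-6 -> NOT closed

Answer: no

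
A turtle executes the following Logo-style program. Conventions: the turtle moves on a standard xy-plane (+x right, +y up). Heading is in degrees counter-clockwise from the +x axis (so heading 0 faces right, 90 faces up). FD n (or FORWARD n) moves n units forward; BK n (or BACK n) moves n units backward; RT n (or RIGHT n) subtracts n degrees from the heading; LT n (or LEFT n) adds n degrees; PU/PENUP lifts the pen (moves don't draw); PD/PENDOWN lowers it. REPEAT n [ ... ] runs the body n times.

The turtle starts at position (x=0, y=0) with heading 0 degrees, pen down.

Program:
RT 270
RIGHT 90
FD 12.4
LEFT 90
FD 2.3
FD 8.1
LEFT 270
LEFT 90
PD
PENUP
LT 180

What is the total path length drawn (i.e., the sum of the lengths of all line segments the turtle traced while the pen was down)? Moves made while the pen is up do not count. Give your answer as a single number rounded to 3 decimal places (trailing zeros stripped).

Answer: 22.8

Derivation:
Executing turtle program step by step:
Start: pos=(0,0), heading=0, pen down
RT 270: heading 0 -> 90
RT 90: heading 90 -> 0
FD 12.4: (0,0) -> (12.4,0) [heading=0, draw]
LT 90: heading 0 -> 90
FD 2.3: (12.4,0) -> (12.4,2.3) [heading=90, draw]
FD 8.1: (12.4,2.3) -> (12.4,10.4) [heading=90, draw]
LT 270: heading 90 -> 0
LT 90: heading 0 -> 90
PD: pen down
PU: pen up
LT 180: heading 90 -> 270
Final: pos=(12.4,10.4), heading=270, 3 segment(s) drawn

Segment lengths:
  seg 1: (0,0) -> (12.4,0), length = 12.4
  seg 2: (12.4,0) -> (12.4,2.3), length = 2.3
  seg 3: (12.4,2.3) -> (12.4,10.4), length = 8.1
Total = 22.8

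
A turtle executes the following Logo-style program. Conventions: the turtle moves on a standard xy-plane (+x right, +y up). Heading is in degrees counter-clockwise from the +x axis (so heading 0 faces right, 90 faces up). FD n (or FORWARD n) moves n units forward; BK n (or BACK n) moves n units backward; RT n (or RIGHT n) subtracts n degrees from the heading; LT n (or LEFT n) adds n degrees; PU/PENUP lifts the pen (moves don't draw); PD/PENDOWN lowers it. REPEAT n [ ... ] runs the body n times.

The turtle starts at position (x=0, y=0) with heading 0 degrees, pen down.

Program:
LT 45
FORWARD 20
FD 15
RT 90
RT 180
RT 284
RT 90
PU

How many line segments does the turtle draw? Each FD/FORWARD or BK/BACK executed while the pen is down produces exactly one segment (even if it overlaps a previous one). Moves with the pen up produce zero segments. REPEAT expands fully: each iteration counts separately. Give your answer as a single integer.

Answer: 2

Derivation:
Executing turtle program step by step:
Start: pos=(0,0), heading=0, pen down
LT 45: heading 0 -> 45
FD 20: (0,0) -> (14.142,14.142) [heading=45, draw]
FD 15: (14.142,14.142) -> (24.749,24.749) [heading=45, draw]
RT 90: heading 45 -> 315
RT 180: heading 315 -> 135
RT 284: heading 135 -> 211
RT 90: heading 211 -> 121
PU: pen up
Final: pos=(24.749,24.749), heading=121, 2 segment(s) drawn
Segments drawn: 2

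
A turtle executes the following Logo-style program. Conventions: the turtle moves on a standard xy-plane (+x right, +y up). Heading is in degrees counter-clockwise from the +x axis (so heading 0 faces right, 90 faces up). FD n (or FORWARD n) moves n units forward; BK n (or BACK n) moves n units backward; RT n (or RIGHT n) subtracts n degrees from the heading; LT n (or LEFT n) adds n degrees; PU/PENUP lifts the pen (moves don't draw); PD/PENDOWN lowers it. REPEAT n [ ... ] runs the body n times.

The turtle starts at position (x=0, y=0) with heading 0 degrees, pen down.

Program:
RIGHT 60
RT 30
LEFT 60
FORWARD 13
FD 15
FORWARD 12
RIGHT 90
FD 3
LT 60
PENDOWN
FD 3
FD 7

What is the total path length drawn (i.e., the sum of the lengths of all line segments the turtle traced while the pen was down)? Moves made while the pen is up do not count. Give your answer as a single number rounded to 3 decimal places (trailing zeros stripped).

Answer: 53

Derivation:
Executing turtle program step by step:
Start: pos=(0,0), heading=0, pen down
RT 60: heading 0 -> 300
RT 30: heading 300 -> 270
LT 60: heading 270 -> 330
FD 13: (0,0) -> (11.258,-6.5) [heading=330, draw]
FD 15: (11.258,-6.5) -> (24.249,-14) [heading=330, draw]
FD 12: (24.249,-14) -> (34.641,-20) [heading=330, draw]
RT 90: heading 330 -> 240
FD 3: (34.641,-20) -> (33.141,-22.598) [heading=240, draw]
LT 60: heading 240 -> 300
PD: pen down
FD 3: (33.141,-22.598) -> (34.641,-25.196) [heading=300, draw]
FD 7: (34.641,-25.196) -> (38.141,-31.258) [heading=300, draw]
Final: pos=(38.141,-31.258), heading=300, 6 segment(s) drawn

Segment lengths:
  seg 1: (0,0) -> (11.258,-6.5), length = 13
  seg 2: (11.258,-6.5) -> (24.249,-14), length = 15
  seg 3: (24.249,-14) -> (34.641,-20), length = 12
  seg 4: (34.641,-20) -> (33.141,-22.598), length = 3
  seg 5: (33.141,-22.598) -> (34.641,-25.196), length = 3
  seg 6: (34.641,-25.196) -> (38.141,-31.258), length = 7
Total = 53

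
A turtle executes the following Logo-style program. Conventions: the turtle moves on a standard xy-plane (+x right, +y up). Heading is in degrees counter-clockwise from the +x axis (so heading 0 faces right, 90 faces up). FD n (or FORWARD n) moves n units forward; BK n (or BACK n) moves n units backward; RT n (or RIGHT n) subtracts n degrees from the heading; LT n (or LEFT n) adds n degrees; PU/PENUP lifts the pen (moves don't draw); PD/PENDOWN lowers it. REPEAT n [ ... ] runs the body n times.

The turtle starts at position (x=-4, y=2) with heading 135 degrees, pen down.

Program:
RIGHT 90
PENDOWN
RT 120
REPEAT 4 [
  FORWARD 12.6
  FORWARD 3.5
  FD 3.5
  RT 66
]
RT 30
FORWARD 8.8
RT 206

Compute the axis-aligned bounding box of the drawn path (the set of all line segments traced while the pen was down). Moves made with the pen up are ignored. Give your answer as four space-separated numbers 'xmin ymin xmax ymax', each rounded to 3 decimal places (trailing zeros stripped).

Answer: -31.623 -29.267 1.073 2

Derivation:
Executing turtle program step by step:
Start: pos=(-4,2), heading=135, pen down
RT 90: heading 135 -> 45
PD: pen down
RT 120: heading 45 -> 285
REPEAT 4 [
  -- iteration 1/4 --
  FD 12.6: (-4,2) -> (-0.739,-10.171) [heading=285, draw]
  FD 3.5: (-0.739,-10.171) -> (0.167,-13.551) [heading=285, draw]
  FD 3.5: (0.167,-13.551) -> (1.073,-16.932) [heading=285, draw]
  RT 66: heading 285 -> 219
  -- iteration 2/4 --
  FD 12.6: (1.073,-16.932) -> (-8.719,-24.862) [heading=219, draw]
  FD 3.5: (-8.719,-24.862) -> (-11.439,-27.064) [heading=219, draw]
  FD 3.5: (-11.439,-27.064) -> (-14.159,-29.267) [heading=219, draw]
  RT 66: heading 219 -> 153
  -- iteration 3/4 --
  FD 12.6: (-14.159,-29.267) -> (-25.386,-23.547) [heading=153, draw]
  FD 3.5: (-25.386,-23.547) -> (-28.504,-21.958) [heading=153, draw]
  FD 3.5: (-28.504,-21.958) -> (-31.623,-20.369) [heading=153, draw]
  RT 66: heading 153 -> 87
  -- iteration 4/4 --
  FD 12.6: (-31.623,-20.369) -> (-30.964,-7.786) [heading=87, draw]
  FD 3.5: (-30.964,-7.786) -> (-30.78,-4.291) [heading=87, draw]
  FD 3.5: (-30.78,-4.291) -> (-30.597,-0.795) [heading=87, draw]
  RT 66: heading 87 -> 21
]
RT 30: heading 21 -> 351
FD 8.8: (-30.597,-0.795) -> (-21.905,-2.172) [heading=351, draw]
RT 206: heading 351 -> 145
Final: pos=(-21.905,-2.172), heading=145, 13 segment(s) drawn

Segment endpoints: x in {-31.623, -30.964, -30.78, -30.597, -28.504, -25.386, -21.905, -14.159, -11.439, -8.719, -4, -0.739, 0.167, 1.073}, y in {-29.267, -27.064, -24.862, -23.547, -21.958, -20.369, -16.932, -13.551, -10.171, -7.786, -4.291, -2.172, -0.795, 2}
xmin=-31.623, ymin=-29.267, xmax=1.073, ymax=2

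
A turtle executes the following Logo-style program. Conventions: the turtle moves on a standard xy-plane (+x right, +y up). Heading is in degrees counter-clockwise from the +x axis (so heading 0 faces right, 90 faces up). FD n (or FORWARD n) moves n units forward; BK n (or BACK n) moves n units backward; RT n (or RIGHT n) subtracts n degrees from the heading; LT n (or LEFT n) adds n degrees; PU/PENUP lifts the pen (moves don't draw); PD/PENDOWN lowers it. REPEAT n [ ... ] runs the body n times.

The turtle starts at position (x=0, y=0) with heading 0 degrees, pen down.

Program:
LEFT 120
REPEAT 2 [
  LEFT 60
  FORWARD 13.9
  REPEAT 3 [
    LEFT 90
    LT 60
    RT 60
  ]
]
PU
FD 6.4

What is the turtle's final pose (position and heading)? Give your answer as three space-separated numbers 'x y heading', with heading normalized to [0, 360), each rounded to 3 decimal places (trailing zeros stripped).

Answer: -22.738 12.493 60

Derivation:
Executing turtle program step by step:
Start: pos=(0,0), heading=0, pen down
LT 120: heading 0 -> 120
REPEAT 2 [
  -- iteration 1/2 --
  LT 60: heading 120 -> 180
  FD 13.9: (0,0) -> (-13.9,0) [heading=180, draw]
  REPEAT 3 [
    -- iteration 1/3 --
    LT 90: heading 180 -> 270
    LT 60: heading 270 -> 330
    RT 60: heading 330 -> 270
    -- iteration 2/3 --
    LT 90: heading 270 -> 0
    LT 60: heading 0 -> 60
    RT 60: heading 60 -> 0
    -- iteration 3/3 --
    LT 90: heading 0 -> 90
    LT 60: heading 90 -> 150
    RT 60: heading 150 -> 90
  ]
  -- iteration 2/2 --
  LT 60: heading 90 -> 150
  FD 13.9: (-13.9,0) -> (-25.938,6.95) [heading=150, draw]
  REPEAT 3 [
    -- iteration 1/3 --
    LT 90: heading 150 -> 240
    LT 60: heading 240 -> 300
    RT 60: heading 300 -> 240
    -- iteration 2/3 --
    LT 90: heading 240 -> 330
    LT 60: heading 330 -> 30
    RT 60: heading 30 -> 330
    -- iteration 3/3 --
    LT 90: heading 330 -> 60
    LT 60: heading 60 -> 120
    RT 60: heading 120 -> 60
  ]
]
PU: pen up
FD 6.4: (-25.938,6.95) -> (-22.738,12.493) [heading=60, move]
Final: pos=(-22.738,12.493), heading=60, 2 segment(s) drawn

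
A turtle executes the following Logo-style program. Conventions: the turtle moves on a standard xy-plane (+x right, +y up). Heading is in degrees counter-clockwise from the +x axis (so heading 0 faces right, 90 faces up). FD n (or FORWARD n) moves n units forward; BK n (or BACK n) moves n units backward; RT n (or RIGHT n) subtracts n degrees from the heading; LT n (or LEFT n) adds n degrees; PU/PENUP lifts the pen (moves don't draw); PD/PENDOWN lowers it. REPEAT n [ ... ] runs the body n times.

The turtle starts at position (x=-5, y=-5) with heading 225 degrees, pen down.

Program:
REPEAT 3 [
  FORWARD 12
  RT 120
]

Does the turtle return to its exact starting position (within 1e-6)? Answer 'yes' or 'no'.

Executing turtle program step by step:
Start: pos=(-5,-5), heading=225, pen down
REPEAT 3 [
  -- iteration 1/3 --
  FD 12: (-5,-5) -> (-13.485,-13.485) [heading=225, draw]
  RT 120: heading 225 -> 105
  -- iteration 2/3 --
  FD 12: (-13.485,-13.485) -> (-16.591,-1.894) [heading=105, draw]
  RT 120: heading 105 -> 345
  -- iteration 3/3 --
  FD 12: (-16.591,-1.894) -> (-5,-5) [heading=345, draw]
  RT 120: heading 345 -> 225
]
Final: pos=(-5,-5), heading=225, 3 segment(s) drawn

Start position: (-5, -5)
Final position: (-5, -5)
Distance = 0; < 1e-6 -> CLOSED

Answer: yes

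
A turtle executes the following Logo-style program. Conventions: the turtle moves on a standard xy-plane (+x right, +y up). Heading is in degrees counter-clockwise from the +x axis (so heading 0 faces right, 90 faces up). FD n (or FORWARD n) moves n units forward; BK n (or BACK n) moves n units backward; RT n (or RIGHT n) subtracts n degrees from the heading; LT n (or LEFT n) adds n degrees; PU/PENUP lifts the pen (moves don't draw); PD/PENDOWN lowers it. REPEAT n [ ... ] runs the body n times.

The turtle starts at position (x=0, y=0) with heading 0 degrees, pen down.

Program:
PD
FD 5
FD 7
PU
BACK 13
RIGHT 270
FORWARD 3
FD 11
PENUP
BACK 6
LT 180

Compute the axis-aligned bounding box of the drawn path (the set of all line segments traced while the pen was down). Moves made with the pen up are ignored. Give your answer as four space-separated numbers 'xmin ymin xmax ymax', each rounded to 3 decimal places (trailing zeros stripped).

Executing turtle program step by step:
Start: pos=(0,0), heading=0, pen down
PD: pen down
FD 5: (0,0) -> (5,0) [heading=0, draw]
FD 7: (5,0) -> (12,0) [heading=0, draw]
PU: pen up
BK 13: (12,0) -> (-1,0) [heading=0, move]
RT 270: heading 0 -> 90
FD 3: (-1,0) -> (-1,3) [heading=90, move]
FD 11: (-1,3) -> (-1,14) [heading=90, move]
PU: pen up
BK 6: (-1,14) -> (-1,8) [heading=90, move]
LT 180: heading 90 -> 270
Final: pos=(-1,8), heading=270, 2 segment(s) drawn

Segment endpoints: x in {0, 5, 12}, y in {0}
xmin=0, ymin=0, xmax=12, ymax=0

Answer: 0 0 12 0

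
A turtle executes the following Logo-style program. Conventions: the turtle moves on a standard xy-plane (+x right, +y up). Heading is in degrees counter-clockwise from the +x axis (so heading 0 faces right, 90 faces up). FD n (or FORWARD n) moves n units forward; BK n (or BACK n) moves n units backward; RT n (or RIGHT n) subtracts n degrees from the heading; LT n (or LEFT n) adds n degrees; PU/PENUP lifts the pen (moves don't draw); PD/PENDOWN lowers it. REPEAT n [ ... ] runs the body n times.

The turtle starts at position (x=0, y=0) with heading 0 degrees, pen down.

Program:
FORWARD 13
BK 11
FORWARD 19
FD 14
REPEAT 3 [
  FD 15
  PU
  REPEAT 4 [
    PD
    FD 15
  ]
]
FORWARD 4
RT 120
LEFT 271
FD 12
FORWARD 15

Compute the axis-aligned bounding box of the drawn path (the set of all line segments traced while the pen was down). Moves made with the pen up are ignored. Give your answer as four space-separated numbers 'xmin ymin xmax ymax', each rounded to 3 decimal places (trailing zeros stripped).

Answer: 0 0 264 13.09

Derivation:
Executing turtle program step by step:
Start: pos=(0,0), heading=0, pen down
FD 13: (0,0) -> (13,0) [heading=0, draw]
BK 11: (13,0) -> (2,0) [heading=0, draw]
FD 19: (2,0) -> (21,0) [heading=0, draw]
FD 14: (21,0) -> (35,0) [heading=0, draw]
REPEAT 3 [
  -- iteration 1/3 --
  FD 15: (35,0) -> (50,0) [heading=0, draw]
  PU: pen up
  REPEAT 4 [
    -- iteration 1/4 --
    PD: pen down
    FD 15: (50,0) -> (65,0) [heading=0, draw]
    -- iteration 2/4 --
    PD: pen down
    FD 15: (65,0) -> (80,0) [heading=0, draw]
    -- iteration 3/4 --
    PD: pen down
    FD 15: (80,0) -> (95,0) [heading=0, draw]
    -- iteration 4/4 --
    PD: pen down
    FD 15: (95,0) -> (110,0) [heading=0, draw]
  ]
  -- iteration 2/3 --
  FD 15: (110,0) -> (125,0) [heading=0, draw]
  PU: pen up
  REPEAT 4 [
    -- iteration 1/4 --
    PD: pen down
    FD 15: (125,0) -> (140,0) [heading=0, draw]
    -- iteration 2/4 --
    PD: pen down
    FD 15: (140,0) -> (155,0) [heading=0, draw]
    -- iteration 3/4 --
    PD: pen down
    FD 15: (155,0) -> (170,0) [heading=0, draw]
    -- iteration 4/4 --
    PD: pen down
    FD 15: (170,0) -> (185,0) [heading=0, draw]
  ]
  -- iteration 3/3 --
  FD 15: (185,0) -> (200,0) [heading=0, draw]
  PU: pen up
  REPEAT 4 [
    -- iteration 1/4 --
    PD: pen down
    FD 15: (200,0) -> (215,0) [heading=0, draw]
    -- iteration 2/4 --
    PD: pen down
    FD 15: (215,0) -> (230,0) [heading=0, draw]
    -- iteration 3/4 --
    PD: pen down
    FD 15: (230,0) -> (245,0) [heading=0, draw]
    -- iteration 4/4 --
    PD: pen down
    FD 15: (245,0) -> (260,0) [heading=0, draw]
  ]
]
FD 4: (260,0) -> (264,0) [heading=0, draw]
RT 120: heading 0 -> 240
LT 271: heading 240 -> 151
FD 12: (264,0) -> (253.505,5.818) [heading=151, draw]
FD 15: (253.505,5.818) -> (240.385,13.09) [heading=151, draw]
Final: pos=(240.385,13.09), heading=151, 22 segment(s) drawn

Segment endpoints: x in {0, 2, 13, 21, 35, 50, 65, 80, 95, 110, 125, 140, 155, 170, 185, 200, 215, 230, 240.385, 245, 253.505, 260, 264}, y in {0, 5.818, 13.09}
xmin=0, ymin=0, xmax=264, ymax=13.09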